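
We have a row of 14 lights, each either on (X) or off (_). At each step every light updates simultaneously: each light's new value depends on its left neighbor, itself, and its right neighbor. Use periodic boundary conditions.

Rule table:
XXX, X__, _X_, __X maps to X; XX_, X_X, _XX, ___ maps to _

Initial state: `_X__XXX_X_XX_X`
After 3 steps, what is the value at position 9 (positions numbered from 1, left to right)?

_XXX_X__X____X
__X__XXXXX__XX
XXXXX_XXX_XX__
position 9 holds X

X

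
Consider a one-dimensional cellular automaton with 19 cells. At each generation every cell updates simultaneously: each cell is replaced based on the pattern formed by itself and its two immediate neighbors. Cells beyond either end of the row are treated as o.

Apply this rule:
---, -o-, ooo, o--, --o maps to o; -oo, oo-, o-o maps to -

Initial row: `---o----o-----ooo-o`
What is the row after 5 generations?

oooooooooo-oooooo-o

generation 1: oooooooooooooo-o---
generation 2: ooooooooooooo--oooo
generation 3: oooooooooooo-oo-ooo
generation 4: ooooooooooo------oo
generation 5: oooooooooo-oooooo-o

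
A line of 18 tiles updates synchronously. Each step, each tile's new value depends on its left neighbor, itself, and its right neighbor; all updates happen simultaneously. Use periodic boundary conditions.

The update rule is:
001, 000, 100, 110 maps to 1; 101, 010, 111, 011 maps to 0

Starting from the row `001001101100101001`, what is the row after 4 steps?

100100100011110110

110110100111000110
010010011001111010
101101101110001001
100100100011110110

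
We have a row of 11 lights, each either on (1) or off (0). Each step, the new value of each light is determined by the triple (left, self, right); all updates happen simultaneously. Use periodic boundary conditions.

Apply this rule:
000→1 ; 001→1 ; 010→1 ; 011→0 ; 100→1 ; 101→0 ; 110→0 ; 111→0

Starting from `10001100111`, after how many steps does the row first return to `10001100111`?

2

01110011000
10001100111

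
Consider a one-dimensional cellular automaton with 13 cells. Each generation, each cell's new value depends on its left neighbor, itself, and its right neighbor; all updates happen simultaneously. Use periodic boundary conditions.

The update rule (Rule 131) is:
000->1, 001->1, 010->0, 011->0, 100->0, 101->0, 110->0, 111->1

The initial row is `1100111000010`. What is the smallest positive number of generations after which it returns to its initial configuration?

generation 1: 0001010011100
generation 2: 1110000101001
generation 3: 1100111000010

3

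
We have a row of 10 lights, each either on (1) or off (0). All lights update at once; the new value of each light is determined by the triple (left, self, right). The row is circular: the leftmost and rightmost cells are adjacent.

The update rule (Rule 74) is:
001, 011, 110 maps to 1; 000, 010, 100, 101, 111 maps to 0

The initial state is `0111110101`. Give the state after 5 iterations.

0100010000
1000100000
0001000001
0010000010
0100000100

0100000100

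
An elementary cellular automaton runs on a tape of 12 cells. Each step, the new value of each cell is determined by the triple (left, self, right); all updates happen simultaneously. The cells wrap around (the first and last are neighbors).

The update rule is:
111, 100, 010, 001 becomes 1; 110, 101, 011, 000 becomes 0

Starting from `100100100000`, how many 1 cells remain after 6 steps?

9

111111110001
111111101010
011111001010
101110111011
000100010001
101110111011
count of 1: 9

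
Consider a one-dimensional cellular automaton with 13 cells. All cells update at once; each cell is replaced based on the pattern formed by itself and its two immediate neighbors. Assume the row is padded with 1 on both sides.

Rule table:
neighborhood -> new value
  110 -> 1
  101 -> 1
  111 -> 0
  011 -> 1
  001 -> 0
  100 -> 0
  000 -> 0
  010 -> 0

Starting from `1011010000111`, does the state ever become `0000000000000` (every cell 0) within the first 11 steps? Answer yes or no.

yes

1111100000100
0000100000000
0000000000000
all cells are 0 at step 3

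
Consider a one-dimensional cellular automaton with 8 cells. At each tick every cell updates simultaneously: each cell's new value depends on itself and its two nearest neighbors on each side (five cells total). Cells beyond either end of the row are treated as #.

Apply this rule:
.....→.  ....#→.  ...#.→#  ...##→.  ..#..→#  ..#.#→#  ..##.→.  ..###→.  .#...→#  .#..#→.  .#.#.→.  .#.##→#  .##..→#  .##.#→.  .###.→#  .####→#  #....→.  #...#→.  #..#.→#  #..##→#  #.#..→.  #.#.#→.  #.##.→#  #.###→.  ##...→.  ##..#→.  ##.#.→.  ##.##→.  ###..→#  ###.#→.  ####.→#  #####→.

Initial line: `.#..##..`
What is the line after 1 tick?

...#.#.#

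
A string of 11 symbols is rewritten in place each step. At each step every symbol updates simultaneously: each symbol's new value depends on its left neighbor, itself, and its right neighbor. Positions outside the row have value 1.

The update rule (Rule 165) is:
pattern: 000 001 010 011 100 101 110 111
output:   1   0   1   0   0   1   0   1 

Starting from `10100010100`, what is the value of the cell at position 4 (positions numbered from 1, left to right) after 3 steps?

0

step 1: 01101011100
step 2: 10011101000
step 3: 00001011010
position 4 holds 0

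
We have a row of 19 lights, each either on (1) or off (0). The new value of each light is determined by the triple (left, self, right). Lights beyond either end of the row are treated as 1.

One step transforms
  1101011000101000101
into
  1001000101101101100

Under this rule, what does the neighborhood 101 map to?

At position 2 the neighborhood is 101; the next row has 0 there.

0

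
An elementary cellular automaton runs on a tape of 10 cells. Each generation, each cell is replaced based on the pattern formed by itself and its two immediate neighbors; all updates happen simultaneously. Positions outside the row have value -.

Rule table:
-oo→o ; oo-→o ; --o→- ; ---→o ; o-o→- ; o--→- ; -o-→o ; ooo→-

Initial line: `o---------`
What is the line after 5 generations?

o-o-o--o-o

generation 1: o-oooooooo
generation 2: o-o------o
generation 3: o-o-oooo-o
generation 4: o-o-o--o-o
generation 5: o-o-o--o-o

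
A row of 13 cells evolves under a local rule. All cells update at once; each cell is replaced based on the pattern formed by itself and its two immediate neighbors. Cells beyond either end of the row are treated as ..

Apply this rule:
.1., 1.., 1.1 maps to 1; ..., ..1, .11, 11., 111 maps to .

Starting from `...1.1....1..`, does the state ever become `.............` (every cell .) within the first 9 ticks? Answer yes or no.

yes

...1111...11.
.......1....1
.......11...1
.........1..1
.........11.1
...........11
.............
all cells are . at tick 7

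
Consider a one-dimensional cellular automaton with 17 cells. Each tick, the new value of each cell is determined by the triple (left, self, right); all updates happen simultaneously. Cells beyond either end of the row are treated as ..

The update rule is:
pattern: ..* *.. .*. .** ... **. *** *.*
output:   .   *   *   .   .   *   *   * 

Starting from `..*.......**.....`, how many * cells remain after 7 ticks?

..**.......**....
...**.......**...
....**.......**..
.....**.......**.
......**.......**
.......**.......*
........**......*
count of *: 3

3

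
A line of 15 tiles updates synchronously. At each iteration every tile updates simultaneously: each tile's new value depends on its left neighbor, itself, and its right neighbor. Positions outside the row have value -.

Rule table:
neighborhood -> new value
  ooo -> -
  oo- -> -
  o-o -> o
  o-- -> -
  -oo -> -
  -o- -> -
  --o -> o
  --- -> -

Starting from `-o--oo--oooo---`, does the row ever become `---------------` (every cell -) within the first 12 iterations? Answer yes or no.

yes

iteration 1: o--o---o-------
iteration 2: --o---o--------
iteration 3: -o---o---------
iteration 4: o---o----------
iteration 5: ---o-----------
iteration 6: --o------------
iteration 7: -o-------------
iteration 8: o--------------
iteration 9: ---------------
all cells are - at iteration 9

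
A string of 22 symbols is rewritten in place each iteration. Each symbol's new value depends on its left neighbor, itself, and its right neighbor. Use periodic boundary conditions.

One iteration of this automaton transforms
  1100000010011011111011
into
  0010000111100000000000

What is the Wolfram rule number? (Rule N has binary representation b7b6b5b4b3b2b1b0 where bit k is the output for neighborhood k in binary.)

22

position 0: 111 → 0  (bit 7 = 0)
position 1: 110 → 0  (bit 6 = 0)
position 13: 101 → 0  (bit 5 = 0)
position 2: 100 → 1  (bit 4 = 1)
position 11: 011 → 0  (bit 3 = 0)
position 8: 010 → 1  (bit 2 = 1)
position 7: 001 → 1  (bit 1 = 1)
position 3: 000 → 0  (bit 0 = 0)
bits b7..b0 = 00010110 = 22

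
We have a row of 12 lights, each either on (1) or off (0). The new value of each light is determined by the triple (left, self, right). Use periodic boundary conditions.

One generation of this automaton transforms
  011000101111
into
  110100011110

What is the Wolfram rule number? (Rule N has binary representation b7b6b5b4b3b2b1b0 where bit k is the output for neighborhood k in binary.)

184

position 9: 111 → 1  (bit 7 = 1)
position 2: 110 → 0  (bit 6 = 0)
position 0: 101 → 1  (bit 5 = 1)
position 3: 100 → 1  (bit 4 = 1)
position 1: 011 → 1  (bit 3 = 1)
position 6: 010 → 0  (bit 2 = 0)
position 5: 001 → 0  (bit 1 = 0)
position 4: 000 → 0  (bit 0 = 0)
bits b7..b0 = 10111000 = 184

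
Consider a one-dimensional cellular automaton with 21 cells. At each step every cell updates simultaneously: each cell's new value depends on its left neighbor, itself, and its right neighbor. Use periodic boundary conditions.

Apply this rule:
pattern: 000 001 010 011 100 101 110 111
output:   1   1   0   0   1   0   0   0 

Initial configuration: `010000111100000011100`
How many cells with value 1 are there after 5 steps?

101111000011111100011
000000111100000011100
111111000011111100011
000000111100000011100  (repeats step 2; period 2)
step 5: 111111000011111100011
count of 1: 14

14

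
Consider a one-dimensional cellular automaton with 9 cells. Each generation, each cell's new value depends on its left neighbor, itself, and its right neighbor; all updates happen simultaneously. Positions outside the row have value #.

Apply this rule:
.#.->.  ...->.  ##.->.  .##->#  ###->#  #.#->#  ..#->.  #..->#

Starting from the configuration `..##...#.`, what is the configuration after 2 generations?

#.#.#...#
.#.#.#..#

.#.#.#..#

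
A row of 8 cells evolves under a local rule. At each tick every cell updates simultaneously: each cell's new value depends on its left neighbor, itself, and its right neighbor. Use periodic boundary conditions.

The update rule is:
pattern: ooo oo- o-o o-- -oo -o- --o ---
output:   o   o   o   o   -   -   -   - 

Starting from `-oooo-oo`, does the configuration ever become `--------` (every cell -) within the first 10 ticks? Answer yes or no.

o-oooo-o
oo-oooo-
-oo-oooo
o-oo-ooo
oo-oo-oo
ooo-oo-o
oooo-oo-
-oooo-oo  (repeats tick 0; period 8)
tick 10: oo-oooo-
tick 10 is oo-oooo-, still not uniform -

no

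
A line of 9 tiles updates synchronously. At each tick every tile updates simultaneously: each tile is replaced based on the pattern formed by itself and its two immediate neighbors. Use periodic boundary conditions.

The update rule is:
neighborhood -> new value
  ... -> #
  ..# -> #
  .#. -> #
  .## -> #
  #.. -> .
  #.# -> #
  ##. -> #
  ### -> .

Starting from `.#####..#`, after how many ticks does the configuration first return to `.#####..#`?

tick 1: ##...#.##
tick 2: .#.#####.
tick 3: ####...#.
tick 4: #..#.####
tick 5: #.####...
tick 6: ###..#.##
tick 7: ..#.####.
tick 8: #####..#.
tick 9: #...#.###
tick 10: #.#####..
tick 11: ###...#.#
tick 12: ..#.#####
tick 13: .####...#
tick 14: ##..#.###
tick 15: .#.####..
tick 16: ####..#.#
tick 17: ...#.####
tick 18: .#####..#

18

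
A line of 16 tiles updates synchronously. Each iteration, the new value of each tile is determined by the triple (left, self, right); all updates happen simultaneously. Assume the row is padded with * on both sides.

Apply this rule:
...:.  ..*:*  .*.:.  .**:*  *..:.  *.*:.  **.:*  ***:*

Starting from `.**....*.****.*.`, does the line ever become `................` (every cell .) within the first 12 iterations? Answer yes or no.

no

.**...*..****...
.**..*..*****..*
.**.*..******.**
.**...*******.**
.**..********.**
.**.*********.**
.**.*********.**  (fixed point — unchanged through iteration 12)
iteration 12 is .**.*********.**, still not uniform .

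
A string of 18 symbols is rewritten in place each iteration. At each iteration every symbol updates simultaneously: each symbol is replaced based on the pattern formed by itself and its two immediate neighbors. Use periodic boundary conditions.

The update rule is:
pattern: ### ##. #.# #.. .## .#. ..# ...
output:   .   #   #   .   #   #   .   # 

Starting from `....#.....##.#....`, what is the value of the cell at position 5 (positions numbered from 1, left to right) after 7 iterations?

###.#.###.####.###
..#####.###..###..
#.#...###.#..#.#.#
###.#.#.###..#####
..#######.#..#....
#.#.....###..#.###
###.###.#.#..###..
position 5 holds #

#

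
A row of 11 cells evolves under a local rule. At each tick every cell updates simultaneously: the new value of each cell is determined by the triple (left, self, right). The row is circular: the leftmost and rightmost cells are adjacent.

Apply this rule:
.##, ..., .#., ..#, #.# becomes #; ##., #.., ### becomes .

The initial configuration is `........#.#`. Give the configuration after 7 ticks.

#####..####

.##########
##.........
#..########
..##.......
###..######
....##.....
#####..####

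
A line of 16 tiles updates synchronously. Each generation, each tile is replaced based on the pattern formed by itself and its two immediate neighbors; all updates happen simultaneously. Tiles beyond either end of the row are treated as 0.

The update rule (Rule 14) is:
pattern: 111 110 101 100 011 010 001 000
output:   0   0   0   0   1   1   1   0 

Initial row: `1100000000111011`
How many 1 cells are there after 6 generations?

1000000001100010
1000000011000110
1000000110001100
1000001100011000
1000011000110000
1000110001100000
count of 1: 5

5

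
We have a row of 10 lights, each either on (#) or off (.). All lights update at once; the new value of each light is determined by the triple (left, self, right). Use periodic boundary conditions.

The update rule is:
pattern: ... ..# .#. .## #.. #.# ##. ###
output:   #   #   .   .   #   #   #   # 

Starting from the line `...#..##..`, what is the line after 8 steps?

.##.######

###.##.###
####.##.##
#####.##.#
######.##.
.######.##
#.######.#
##.######.
.##.######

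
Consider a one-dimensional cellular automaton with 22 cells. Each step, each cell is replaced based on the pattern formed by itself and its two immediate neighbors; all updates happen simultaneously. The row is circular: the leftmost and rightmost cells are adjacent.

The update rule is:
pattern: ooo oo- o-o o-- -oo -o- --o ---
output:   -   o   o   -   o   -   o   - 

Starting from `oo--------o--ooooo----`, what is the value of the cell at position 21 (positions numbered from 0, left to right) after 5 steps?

o

oo-------o--oo---o---o
-o------o--ooo--o---oo
o------o--oo-o-o---ooo
o-----o--oooo-o---oo--
-----o--oo--oo---ooo-o
position 21 holds o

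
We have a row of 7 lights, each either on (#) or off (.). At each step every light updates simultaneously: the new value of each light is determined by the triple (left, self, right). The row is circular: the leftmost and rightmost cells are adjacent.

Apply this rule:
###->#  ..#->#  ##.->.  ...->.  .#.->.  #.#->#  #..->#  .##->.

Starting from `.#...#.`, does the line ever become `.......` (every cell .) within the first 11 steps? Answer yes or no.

#.#.#.#
.#.#.#.
#.#.#.#  (repeats step 1; period 2)
step 11: #.#.#.#
step 11 is #.#.#.#, still not uniform .

no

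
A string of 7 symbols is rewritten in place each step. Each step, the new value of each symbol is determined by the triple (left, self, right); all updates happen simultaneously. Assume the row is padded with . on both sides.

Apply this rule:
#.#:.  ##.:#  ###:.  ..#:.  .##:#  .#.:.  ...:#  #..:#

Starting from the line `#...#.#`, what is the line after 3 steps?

.#....#

.##....
.######
.#....#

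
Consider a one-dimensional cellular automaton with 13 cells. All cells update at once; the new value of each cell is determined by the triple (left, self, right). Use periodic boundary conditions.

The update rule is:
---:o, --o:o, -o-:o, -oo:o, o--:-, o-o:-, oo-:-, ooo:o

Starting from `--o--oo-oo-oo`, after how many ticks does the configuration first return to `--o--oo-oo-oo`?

26

tick 1: -oo-oo--o--o-
tick 2: oo--o--oo-oo-
tick 3: o--oo-oo--o--
tick 4: o-oo--o--oo-o
tick 5: --o--oo-oo--o
tick 6: -oo-oo--o--oo
tick 7: -o--o--oo-oo-
tick 8: oo-oo-oo--o--
tick 9: o--o--o--oo-o
tick 10: --oo-oo-oo--o
tick 11: -oo--o--o--oo
tick 12: -o--oo-oo-oo-
tick 13: oo-oo--o--o--
tick 14: o--o--oo-oo-o
tick 15: --oo-oo--o--o
tick 16: -oo--o--oo-oo
tick 17: -o--oo-oo--o-
tick 18: oo-oo--o--oo-
tick 19: o--o--oo-oo--
tick 20: o-oo-oo--o--o
tick 21: --o--o--oo-oo
tick 22: -oo-oo-oo--o-
tick 23: oo--o--o--oo-
tick 24: o--oo-oo-oo--
tick 25: o-oo--o--o--o
tick 26: --o--oo-oo-oo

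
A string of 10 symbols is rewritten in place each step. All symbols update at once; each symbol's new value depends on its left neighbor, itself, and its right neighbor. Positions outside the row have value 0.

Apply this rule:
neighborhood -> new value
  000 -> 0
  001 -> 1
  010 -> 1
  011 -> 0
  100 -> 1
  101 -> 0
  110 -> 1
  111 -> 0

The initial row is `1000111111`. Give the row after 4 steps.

0111010101

step 1: 1101000001
step 2: 0101100011
step 3: 1100110101
step 4: 0111010101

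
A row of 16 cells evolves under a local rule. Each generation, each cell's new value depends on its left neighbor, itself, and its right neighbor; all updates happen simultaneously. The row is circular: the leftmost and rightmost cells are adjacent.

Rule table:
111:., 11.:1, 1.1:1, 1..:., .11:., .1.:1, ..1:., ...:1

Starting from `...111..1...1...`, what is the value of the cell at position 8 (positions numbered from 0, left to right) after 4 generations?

11...1..1.1.1.11
.1.1.1..111111..
.11111.......1.1
1....1.11111.111
position 8 holds 1

1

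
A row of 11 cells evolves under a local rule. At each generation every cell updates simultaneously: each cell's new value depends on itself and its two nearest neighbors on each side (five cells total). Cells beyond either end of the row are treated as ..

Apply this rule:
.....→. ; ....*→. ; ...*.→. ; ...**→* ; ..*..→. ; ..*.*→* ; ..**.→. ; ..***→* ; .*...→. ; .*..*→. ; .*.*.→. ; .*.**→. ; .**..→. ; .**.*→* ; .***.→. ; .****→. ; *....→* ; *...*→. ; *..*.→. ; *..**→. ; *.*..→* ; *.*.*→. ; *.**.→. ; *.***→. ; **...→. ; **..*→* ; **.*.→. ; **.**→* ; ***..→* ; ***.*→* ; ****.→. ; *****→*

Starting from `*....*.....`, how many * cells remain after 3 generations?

generation 1: ..*....*...
generation 2: ....*....*.
generation 3: ......*....
count of *: 1

1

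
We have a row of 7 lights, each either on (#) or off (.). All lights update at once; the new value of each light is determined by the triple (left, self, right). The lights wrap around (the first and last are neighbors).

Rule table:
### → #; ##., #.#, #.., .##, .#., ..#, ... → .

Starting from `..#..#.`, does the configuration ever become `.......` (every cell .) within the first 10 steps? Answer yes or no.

yes

.......
all cells are . at step 1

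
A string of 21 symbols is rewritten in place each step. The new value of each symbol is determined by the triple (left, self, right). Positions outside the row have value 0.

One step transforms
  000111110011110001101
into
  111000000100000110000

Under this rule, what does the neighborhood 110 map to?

At position 7 the neighborhood is 110; the next row has 0 there.

0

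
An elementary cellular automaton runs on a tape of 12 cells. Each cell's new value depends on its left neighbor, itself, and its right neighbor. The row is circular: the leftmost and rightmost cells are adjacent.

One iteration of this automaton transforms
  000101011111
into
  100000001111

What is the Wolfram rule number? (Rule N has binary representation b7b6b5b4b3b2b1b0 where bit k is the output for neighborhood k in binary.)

208

position 8: 111 → 1  (bit 7 = 1)
position 11: 110 → 1  (bit 6 = 1)
position 4: 101 → 0  (bit 5 = 0)
position 0: 100 → 1  (bit 4 = 1)
position 7: 011 → 0  (bit 3 = 0)
position 3: 010 → 0  (bit 2 = 0)
position 2: 001 → 0  (bit 1 = 0)
position 1: 000 → 0  (bit 0 = 0)
bits b7..b0 = 11010000 = 208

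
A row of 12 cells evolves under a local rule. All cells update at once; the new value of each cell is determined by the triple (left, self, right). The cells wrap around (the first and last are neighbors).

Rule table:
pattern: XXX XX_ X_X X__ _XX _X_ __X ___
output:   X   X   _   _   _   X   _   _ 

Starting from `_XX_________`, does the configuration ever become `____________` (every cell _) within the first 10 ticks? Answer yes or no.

__X_________
__X_________  (fixed point — unchanged through tick 10)
tick 10 is __X_________, still not uniform _

no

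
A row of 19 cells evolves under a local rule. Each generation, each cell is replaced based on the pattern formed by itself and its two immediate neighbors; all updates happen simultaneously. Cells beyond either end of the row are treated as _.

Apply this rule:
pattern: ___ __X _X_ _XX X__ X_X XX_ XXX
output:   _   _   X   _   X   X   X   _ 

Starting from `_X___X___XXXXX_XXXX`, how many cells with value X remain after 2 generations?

7

_XX__XX______XX___X
__XX__XX______XX__X
count of X: 7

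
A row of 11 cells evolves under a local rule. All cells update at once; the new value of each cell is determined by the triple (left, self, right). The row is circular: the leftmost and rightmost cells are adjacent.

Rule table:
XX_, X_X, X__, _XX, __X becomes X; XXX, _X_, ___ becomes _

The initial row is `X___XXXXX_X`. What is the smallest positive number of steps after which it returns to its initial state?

XX_XX___XXX
_XXXXX_XX__
XX___XXXXX_
XXX_XX___XX
__XXXXX_XX_
_XX___XXXXX
XXXX_XX___X
___XXXXX_XX
X_XX___XXXX
XXXXX_XX___
X___XXXXX_X

11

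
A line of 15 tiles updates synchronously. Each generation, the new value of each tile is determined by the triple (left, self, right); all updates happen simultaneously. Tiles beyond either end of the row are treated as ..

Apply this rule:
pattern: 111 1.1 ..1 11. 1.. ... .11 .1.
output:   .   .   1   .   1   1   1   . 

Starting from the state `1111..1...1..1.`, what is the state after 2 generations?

.1111..1...1...

1...11.111.11.1
.1111..1...1...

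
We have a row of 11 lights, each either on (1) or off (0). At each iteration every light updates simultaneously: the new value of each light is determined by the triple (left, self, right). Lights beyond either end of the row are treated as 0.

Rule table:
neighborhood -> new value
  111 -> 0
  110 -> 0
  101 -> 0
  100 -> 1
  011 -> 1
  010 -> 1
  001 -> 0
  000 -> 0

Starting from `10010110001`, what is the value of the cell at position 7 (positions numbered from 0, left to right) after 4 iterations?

11010101001
10010101101
11010101001  (repeats iteration 1; period 2)
iteration 4: 10010101101
position 7 holds 1

1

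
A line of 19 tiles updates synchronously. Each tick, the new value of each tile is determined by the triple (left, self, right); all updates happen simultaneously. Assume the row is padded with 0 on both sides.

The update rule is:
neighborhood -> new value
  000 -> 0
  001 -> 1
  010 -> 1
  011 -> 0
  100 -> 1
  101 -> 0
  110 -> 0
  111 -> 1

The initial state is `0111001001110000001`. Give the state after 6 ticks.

1010111110101000011
1010011100101100100
1011101011100011110
1001001001010101101
1111111111010100001
0111111110010110011

0111111110010110011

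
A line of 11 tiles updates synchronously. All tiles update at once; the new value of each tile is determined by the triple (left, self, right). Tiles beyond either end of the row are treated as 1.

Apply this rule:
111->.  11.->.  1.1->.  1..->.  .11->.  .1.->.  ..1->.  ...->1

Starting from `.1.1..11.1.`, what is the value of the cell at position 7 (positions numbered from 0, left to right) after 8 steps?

1

step 1: ...........
step 2: .111111111.
step 3: ...........  (repeats step 1; period 2)
step 8: .111111111.
position 7 holds 1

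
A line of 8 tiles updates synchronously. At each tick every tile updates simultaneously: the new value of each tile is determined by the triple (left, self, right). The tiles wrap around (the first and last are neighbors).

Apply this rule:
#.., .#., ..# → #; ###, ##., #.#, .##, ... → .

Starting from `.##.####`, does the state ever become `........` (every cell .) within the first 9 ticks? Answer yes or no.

yes

........
all cells are . at tick 1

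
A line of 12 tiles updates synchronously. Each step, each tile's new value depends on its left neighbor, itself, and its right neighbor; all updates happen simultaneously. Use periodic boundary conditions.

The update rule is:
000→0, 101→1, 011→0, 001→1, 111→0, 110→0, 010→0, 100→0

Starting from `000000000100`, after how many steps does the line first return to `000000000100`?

000000001000
000000010000
000000100000
000001000000
000010000000
000100000000
001000000000
010000000000
100000000000
000000000001
000000000010
000000000100

12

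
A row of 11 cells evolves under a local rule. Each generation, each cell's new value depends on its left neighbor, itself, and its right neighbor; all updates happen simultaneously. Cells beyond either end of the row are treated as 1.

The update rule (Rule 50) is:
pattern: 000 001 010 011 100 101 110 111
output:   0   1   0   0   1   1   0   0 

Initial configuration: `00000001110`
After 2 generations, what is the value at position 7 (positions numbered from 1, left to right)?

generation 1: 10000010001
generation 2: 01000101010
position 7 holds 0

0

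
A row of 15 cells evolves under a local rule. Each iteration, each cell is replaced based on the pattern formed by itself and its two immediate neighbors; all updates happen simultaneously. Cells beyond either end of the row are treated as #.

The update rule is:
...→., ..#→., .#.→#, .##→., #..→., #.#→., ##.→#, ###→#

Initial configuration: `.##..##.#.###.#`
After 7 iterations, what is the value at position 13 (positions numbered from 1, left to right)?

#

..#...#.#..##..
..#...#.#...#..
..#...#.#...#..  (fixed point — unchanged through iteration 7)
position 13 holds #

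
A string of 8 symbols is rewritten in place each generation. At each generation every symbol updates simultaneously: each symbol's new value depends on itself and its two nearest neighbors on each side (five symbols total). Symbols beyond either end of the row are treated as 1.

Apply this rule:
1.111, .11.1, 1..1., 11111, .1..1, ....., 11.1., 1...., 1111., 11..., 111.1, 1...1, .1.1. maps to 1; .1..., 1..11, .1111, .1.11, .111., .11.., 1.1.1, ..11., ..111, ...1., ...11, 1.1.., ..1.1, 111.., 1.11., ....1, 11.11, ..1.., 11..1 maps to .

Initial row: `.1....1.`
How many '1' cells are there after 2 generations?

2

generation 1: 1..1....
generation 2: ..1..1..
count of 1: 2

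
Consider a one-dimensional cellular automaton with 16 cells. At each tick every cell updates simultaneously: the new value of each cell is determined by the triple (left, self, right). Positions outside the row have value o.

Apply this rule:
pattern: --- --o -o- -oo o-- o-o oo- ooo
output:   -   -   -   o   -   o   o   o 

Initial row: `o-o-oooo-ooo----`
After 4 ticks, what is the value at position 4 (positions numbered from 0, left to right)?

o

oo-ooooooooo----
oooooooooooo----
oooooooooooo----  (fixed point — unchanged through tick 4)
position 4 holds o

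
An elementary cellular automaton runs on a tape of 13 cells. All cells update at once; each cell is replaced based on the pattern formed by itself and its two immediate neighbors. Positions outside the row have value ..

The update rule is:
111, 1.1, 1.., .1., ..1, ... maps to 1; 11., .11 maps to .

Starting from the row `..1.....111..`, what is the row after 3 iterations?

1.1111.1.1.11

11111111.1.11
.111111.111..
1.1111.1.1.11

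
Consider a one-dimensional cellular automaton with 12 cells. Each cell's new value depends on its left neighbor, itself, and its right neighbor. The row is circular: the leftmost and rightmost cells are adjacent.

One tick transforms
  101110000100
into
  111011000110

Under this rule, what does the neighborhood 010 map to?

At position 0 the neighborhood is 010; the next row has 1 there.

1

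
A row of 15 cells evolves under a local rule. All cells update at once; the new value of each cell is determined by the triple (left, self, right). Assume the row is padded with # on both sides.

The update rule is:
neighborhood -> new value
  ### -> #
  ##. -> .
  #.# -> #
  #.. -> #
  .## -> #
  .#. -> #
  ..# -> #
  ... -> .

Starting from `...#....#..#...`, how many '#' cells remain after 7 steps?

14

#.###..######.#
.###.#######.##
###.#######.###
##.#######.####
#.#######.#####
.#######.######
#######.#######
count of #: 14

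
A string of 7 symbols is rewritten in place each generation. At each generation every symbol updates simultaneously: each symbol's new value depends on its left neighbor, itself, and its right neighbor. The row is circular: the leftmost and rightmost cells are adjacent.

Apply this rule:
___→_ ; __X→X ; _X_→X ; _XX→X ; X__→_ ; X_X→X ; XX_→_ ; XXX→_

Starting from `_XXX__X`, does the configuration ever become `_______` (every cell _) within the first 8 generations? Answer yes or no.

no

XX___XX
____XX_
___XX__
__XX___
_XX____
XX_____
X_____X
_____XX
generation 8 is _____XX, still not uniform _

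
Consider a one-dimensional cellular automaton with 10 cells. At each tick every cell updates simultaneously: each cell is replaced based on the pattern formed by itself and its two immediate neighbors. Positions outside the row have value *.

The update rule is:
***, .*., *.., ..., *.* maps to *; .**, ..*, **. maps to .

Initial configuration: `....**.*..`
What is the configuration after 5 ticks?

***...***.
**.**..*.*
*.*..*.**.
.***.**..*
*.*.*..*..

*.*.*..*..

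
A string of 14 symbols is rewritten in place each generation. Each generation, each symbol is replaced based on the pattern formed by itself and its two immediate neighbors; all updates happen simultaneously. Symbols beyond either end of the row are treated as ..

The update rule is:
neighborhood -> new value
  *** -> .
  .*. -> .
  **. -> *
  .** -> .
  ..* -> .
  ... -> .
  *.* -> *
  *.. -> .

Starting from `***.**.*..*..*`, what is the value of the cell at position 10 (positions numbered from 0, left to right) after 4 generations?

generation 1: ..**.**.......
generation 2: ...**.*.......
generation 3: ....**........
generation 4: .....*........
position 10 holds .

.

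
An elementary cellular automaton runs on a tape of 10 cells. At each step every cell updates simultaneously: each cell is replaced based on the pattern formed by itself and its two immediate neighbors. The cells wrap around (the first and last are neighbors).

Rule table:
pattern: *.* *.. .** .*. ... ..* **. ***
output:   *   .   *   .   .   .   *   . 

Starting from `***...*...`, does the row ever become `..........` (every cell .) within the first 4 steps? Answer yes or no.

step 1: *.*.......
step 2: .*........
step 3: ..........
all cells are . at step 3

yes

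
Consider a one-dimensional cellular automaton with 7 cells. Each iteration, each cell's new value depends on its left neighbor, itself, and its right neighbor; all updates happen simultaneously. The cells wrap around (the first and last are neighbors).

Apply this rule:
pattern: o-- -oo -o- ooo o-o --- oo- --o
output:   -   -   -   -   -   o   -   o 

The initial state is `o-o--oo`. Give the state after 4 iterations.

iteration 1: ----o--
iteration 2: oooo--o
iteration 3: -----o-
iteration 4: ooooo--

ooooo--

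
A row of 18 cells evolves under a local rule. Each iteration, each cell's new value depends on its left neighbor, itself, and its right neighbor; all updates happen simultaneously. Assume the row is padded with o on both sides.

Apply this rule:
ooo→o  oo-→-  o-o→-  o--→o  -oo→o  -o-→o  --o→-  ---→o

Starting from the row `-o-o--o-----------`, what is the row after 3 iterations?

iteration 1: -o-oo-ooooooooooo-
iteration 2: -o-o--oooooooooo--
iteration 3: -o-oo-ooooooooo-o-

-o-oo-ooooooooo-o-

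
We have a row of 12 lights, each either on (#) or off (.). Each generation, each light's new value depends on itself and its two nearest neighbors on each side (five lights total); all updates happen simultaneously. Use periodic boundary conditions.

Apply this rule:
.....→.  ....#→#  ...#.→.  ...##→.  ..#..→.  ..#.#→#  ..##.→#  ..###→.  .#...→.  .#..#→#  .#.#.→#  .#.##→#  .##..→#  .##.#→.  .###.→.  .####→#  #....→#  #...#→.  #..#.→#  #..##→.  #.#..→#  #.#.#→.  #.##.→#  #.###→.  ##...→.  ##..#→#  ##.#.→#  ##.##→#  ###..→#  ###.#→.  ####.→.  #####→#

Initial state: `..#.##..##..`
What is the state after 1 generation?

#.#####.##.#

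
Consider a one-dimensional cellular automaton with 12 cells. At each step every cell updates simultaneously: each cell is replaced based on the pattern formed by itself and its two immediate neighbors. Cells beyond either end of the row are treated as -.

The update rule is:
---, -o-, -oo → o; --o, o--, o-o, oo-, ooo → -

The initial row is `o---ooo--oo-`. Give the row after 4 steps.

o-o-o-o--o-o

o-o-o----o--
o-o-o-oo-o-o
o-o-o-o--o-o
o-o-o-o--o-o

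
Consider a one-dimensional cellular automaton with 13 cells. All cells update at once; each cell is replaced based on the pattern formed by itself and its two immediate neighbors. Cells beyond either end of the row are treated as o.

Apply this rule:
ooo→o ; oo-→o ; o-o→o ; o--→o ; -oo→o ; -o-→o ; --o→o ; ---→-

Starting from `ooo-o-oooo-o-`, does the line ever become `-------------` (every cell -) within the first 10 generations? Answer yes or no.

ooooooooooooo
ooooooooooooo  (fixed point — unchanged through generation 10)
generation 10 is ooooooooooooo, still not uniform -

no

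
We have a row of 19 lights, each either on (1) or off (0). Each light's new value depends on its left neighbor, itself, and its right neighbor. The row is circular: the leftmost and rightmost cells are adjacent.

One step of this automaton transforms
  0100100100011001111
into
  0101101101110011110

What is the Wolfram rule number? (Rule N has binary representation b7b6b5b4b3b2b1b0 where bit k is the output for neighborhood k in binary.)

143

position 16: 111 → 1  (bit 7 = 1)
position 12: 110 → 0  (bit 6 = 0)
position 0: 101 → 0  (bit 5 = 0)
position 2: 100 → 0  (bit 4 = 0)
position 11: 011 → 1  (bit 3 = 1)
position 1: 010 → 1  (bit 2 = 1)
position 3: 001 → 1  (bit 1 = 1)
position 9: 000 → 1  (bit 0 = 1)
bits b7..b0 = 10001111 = 143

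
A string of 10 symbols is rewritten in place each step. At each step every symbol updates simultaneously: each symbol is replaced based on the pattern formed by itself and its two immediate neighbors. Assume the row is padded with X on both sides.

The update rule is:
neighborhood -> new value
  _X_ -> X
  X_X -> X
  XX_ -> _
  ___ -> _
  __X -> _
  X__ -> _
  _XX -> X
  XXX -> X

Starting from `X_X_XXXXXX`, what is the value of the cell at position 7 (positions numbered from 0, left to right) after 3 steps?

X

_XXXXXXXXX
XXXXXXXXXX
XXXXXXXXXX
position 7 holds X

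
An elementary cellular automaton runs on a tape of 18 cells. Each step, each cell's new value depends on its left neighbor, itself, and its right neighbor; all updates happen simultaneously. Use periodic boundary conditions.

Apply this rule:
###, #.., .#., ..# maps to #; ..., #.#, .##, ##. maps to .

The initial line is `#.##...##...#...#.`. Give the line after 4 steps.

step 1: #...#.#..#.###.##.
step 2: ##.##.####..#.....
step 3: .......##.####...#
step 4: #.....#....##.#.##

#.....#....##.#.##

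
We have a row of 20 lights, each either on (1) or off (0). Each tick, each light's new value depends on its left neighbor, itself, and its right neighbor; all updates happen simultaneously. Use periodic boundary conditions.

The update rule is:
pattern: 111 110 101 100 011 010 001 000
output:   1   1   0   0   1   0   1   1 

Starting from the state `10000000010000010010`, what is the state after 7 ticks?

00111111100111100100
11111111101111101001
11111111101111100011
11111111101111101111
11111111101111101111  (fixed point — unchanged through tick 7)

11111111101111101111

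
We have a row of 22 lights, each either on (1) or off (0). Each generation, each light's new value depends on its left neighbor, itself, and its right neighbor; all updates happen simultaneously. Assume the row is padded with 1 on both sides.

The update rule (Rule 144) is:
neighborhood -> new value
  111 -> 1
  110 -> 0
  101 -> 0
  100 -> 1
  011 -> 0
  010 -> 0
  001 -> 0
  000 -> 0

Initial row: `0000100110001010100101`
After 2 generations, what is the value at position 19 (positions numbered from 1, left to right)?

1000010001000000010000
0100001000100000001000
position 19 holds 1

1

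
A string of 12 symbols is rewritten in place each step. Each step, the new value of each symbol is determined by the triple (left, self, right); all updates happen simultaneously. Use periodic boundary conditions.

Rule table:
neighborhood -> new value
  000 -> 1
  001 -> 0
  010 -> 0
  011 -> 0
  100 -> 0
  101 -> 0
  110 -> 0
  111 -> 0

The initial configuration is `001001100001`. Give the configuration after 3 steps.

000000001100
111111100001
000000001100

000000001100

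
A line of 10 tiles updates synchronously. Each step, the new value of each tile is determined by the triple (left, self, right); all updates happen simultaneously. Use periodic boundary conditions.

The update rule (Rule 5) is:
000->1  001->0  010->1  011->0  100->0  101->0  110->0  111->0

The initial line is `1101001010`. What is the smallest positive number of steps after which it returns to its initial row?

2

0001001010
1101001010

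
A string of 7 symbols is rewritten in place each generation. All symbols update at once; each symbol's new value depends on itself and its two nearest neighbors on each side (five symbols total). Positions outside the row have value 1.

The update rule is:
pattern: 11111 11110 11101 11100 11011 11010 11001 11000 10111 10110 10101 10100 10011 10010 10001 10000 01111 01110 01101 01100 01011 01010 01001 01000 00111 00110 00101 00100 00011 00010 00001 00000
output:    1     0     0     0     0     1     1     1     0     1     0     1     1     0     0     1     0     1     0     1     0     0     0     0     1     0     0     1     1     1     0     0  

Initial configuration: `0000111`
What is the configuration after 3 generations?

1101101
0001000
1011001

1011001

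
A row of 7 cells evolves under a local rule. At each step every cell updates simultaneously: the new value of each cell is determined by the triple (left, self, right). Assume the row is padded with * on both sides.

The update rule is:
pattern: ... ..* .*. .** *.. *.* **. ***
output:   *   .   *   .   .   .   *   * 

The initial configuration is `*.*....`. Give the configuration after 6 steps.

*.*.**.
*.*..*.
*.*..*.  (fixed point — unchanged through step 6)

*.*..*.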